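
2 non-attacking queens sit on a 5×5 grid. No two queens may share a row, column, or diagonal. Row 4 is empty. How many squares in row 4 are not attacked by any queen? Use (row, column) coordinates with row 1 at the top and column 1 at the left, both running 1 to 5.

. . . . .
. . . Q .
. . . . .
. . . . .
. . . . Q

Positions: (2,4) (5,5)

2

(2,4) attacks row 4 at column 4 and diagonals 2.
(5,5) attacks row 4 at column 5 and diagonals 4.
Attacked columns: {2, 4, 5}. Safe: {1, 3}.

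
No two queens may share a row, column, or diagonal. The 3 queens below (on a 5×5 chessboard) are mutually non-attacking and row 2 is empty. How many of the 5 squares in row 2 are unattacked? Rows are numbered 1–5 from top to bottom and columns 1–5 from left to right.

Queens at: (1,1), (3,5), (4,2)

(1,1) attacks row 2 at column 1 and diagonals 2.
(3,5) attacks row 2 at column 5 and diagonals 4.
(4,2) attacks row 2 at column 2 and diagonals 4.
Attacked columns: {1, 2, 4, 5}. Safe: {3}.

1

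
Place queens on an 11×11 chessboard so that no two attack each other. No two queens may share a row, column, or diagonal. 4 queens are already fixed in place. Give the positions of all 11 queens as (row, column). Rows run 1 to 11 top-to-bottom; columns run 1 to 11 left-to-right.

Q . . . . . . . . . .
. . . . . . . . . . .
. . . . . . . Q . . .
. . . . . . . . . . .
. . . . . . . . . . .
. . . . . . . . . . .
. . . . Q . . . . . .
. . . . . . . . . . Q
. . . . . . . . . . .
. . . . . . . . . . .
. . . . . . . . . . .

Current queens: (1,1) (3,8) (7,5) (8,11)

(1,1) (2,3) (3,8) (4,6) (5,9) (6,2) (7,5) (8,11) (9,4) (10,7) (11,10)

Row 2: attacked by (1,1)→{1,2}; (3,8)→{7,8,9}; (7,5)→{5,10}; (8,11)→{5,11}. Safe: 3, 4, 6. Place at column 3.
Row 4: attacked by (1,1)→{1,4}; (2,3)→{1,3,5}; (3,8)→{7,8,9}; (7,5)→{2,5,8}; (8,11)→{7,11}. Safe: 6, 10. Place at column 6.
Row 5: attacked by (1,1)→{1,5}; (2,3)→{3,6}; (3,8)→{6,8,10}; (4,6)→{5,6,7}; (7,5)→{3,5,7}; (8,11)→{8,11}. Safe: 2, 4, 9. Place at column 9.
Row 6: attacked by (1,1)→{1,6}; (2,3)→{3,7}; (3,8)→{5,8,11}; (4,6)→{4,6,8}; (5,9)→{8,9,10}; (7,5)→{4,5,6}; (8,11)→{9,11}. Safe: 2. Place at column 2.
Row 9: attacked by (1,1)→{1,9}; (2,3)→{3,10}; (3,8)→{2,8}; (4,6)→{1,6,11}; (5,9)→{5,9}; (6,2)→{2,5}; (7,5)→{3,5,7}; (8,11)→{10,11}. Safe: 4. Place at column 4.
Row 10: attacked by (1,1)→{1,10}; (2,3)→{3,11}; (3,8)→{1,8}; (4,6)→{6}; (5,9)→{4,9}; (6,2)→{2,6}; (7,5)→{2,5,8}; (8,11)→{9,11}; (9,4)→{3,4,5}. Safe: 7. Place at column 7.
Row 11: attacked by (1,1)→{1,11}; (2,3)→{3}; (3,8)→{8}; (4,6)→{6}; (5,9)→{3,9}; (6,2)→{2,7}; (7,5)→{1,5,9}; (8,11)→{8,11}; (9,4)→{2,4,6}; (10,7)→{6,7,8}. Safe: 10. Place at column 10.
Columns [1, 3, 8, 6, 9, 2, 5, 11, 4, 7, 10], r−c [0, -1, -5, -2, -4, 4, 2, -3, 5, 3, 1], r+c [2, 5, 11, 10, 14, 8, 12, 19, 13, 17, 21] are all distinct, so no two queens attack.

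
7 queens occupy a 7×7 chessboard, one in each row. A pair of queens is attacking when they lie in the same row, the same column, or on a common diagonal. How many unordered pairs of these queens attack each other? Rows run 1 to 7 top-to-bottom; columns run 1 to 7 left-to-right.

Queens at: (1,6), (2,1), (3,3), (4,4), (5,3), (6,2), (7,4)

Same column: (3,3)–(5,3) (column 3); (4,4)–(7,4) (column 4).
Same diagonal: (3,3)–(4,4) (|3−4| = |3−4| = 1); (4,4)–(5,3) (|4−5| = |4−3| = 1); (4,4)–(6,2) (|4−6| = |4−2| = 2); (5,3)–(6,2) (|5−6| = |3−2| = 1).
Total attacking pairs: 6.

6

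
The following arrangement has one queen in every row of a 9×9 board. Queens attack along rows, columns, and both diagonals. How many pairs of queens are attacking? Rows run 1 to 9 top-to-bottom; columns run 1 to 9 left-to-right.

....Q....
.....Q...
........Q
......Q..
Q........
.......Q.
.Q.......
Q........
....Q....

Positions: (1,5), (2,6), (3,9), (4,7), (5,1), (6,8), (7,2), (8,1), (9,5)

7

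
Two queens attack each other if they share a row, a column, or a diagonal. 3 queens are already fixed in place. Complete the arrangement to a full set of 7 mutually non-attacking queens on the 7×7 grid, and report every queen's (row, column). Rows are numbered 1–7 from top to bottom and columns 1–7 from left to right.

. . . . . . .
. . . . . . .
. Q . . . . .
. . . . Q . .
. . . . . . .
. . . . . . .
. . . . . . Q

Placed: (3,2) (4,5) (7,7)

(1,3) (2,6) (3,2) (4,5) (5,1) (6,4) (7,7)

Row 1: attacked by (3,2)→{2,4}; (4,5)→{2,5}; (7,7)→{1,7}. Safe: 3, 6. Place at column 3.
Row 2: attacked by (1,3)→{2,3,4}; (3,2)→{1,2,3}; (4,5)→{3,5,7}; (7,7)→{2,7}. Safe: 6. Place at column 6.
Row 5: attacked by (1,3)→{3,7}; (2,6)→{3,6}; (3,2)→{2,4}; (4,5)→{4,5,6}; (7,7)→{5,7}. Safe: 1. Place at column 1.
Row 6: attacked by (1,3)→{3}; (2,6)→{2,6}; (3,2)→{2,5}; (4,5)→{3,5,7}; (5,1)→{1,2}; (7,7)→{6,7}. Safe: 4. Place at column 4.
Columns [3, 6, 2, 5, 1, 4, 7], r−c [-2, -4, 1, -1, 4, 2, 0], r+c [4, 8, 5, 9, 6, 10, 14] are all distinct, so no two queens attack.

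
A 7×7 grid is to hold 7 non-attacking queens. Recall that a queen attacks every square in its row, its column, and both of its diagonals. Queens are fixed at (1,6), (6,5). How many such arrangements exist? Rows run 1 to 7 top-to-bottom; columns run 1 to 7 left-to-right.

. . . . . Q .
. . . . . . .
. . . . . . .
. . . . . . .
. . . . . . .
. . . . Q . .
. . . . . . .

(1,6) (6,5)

Branch on row 2: col 2 → 0; col 3 → 2; col 4 → 1.
Sum: 0 + 2 + 1 = 3.

3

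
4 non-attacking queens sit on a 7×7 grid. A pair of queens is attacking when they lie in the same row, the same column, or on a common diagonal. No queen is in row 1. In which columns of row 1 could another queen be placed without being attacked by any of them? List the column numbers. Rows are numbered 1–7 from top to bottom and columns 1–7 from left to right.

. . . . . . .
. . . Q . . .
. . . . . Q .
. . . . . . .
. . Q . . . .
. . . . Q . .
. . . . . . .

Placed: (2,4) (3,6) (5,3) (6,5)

columns 1, 2

(2,4) attacks row 1 at column 4 and diagonals 3, 5.
(3,6) attacks row 1 at column 6 and diagonals 4.
(5,3) attacks row 1 at column 3 and diagonals 7.
(6,5) attacks row 1 at column 5.
Attacked columns: {3, 4, 5, 6, 7}. Safe: {1, 2}.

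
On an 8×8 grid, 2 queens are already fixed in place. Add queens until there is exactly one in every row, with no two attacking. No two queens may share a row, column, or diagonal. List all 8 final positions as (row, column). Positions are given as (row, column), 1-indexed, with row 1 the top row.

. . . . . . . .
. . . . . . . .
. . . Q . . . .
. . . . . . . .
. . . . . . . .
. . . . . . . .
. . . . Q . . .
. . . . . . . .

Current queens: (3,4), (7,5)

Row 1: attacked by (3,4)→{2,4,6}; (7,5)→{5}. Safe: 1, 3, 7, 8. Place at column 1.
Row 2: attacked by (1,1)→{1,2}; (3,4)→{3,4,5}; (7,5)→{5}. Safe: 6, 7, 8. Place at column 7.
Row 4: attacked by (1,1)→{1,4}; (2,7)→{5,7}; (3,4)→{3,4,5}; (7,5)→{2,5,8}. Safe: 6. Place at column 6.
Row 5: attacked by (1,1)→{1,5}; (2,7)→{4,7}; (3,4)→{2,4,6}; (4,6)→{5,6,7}; (7,5)→{3,5,7}. Safe: 8. Place at column 8.
Row 6: attacked by (1,1)→{1,6}; (2,7)→{3,7}; (3,4)→{1,4,7}; (4,6)→{4,6,8}; (5,8)→{7,8}; (7,5)→{4,5,6}. Safe: 2. Place at column 2.
Row 8: attacked by (1,1)→{1,8}; (2,7)→{1,7}; (3,4)→{4}; (4,6)→{2,6}; (5,8)→{5,8}; (6,2)→{2,4}; (7,5)→{4,5,6}. Safe: 3. Place at column 3.
Columns [1, 7, 4, 6, 8, 2, 5, 3], r−c [0, -5, -1, -2, -3, 4, 2, 5], r+c [2, 9, 7, 10, 13, 8, 12, 11] are all distinct, so no two queens attack.

(1,1) (2,7) (3,4) (4,6) (5,8) (6,2) (7,5) (8,3)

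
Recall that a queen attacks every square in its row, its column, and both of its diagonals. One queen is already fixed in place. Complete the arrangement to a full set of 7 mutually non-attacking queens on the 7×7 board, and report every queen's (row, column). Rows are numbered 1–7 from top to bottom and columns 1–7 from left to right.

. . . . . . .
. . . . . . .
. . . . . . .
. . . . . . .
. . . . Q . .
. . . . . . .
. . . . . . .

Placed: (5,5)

Row 1: attacked by (5,5)→{1,5}. Safe: 2, 3, 4, 6, 7. Place at column 7.
Row 2: attacked by (1,7)→{6,7}; (5,5)→{2,5}. Safe: 1, 3, 4. Place at column 3.
Row 3: attacked by (1,7)→{5,7}; (2,3)→{2,3,4}; (5,5)→{3,5,7}. Safe: 1, 6. Place at column 6.
Row 4: attacked by (1,7)→{4,7}; (2,3)→{1,3,5}; (3,6)→{5,6,7}; (5,5)→{4,5,6}. Safe: 2. Place at column 2.
Row 6: attacked by (1,7)→{2,7}; (2,3)→{3,7}; (3,6)→{3,6}; (4,2)→{2,4}; (5,5)→{4,5,6}. Safe: 1. Place at column 1.
Row 7: attacked by (1,7)→{1,7}; (2,3)→{3}; (3,6)→{2,6}; (4,2)→{2,5}; (5,5)→{3,5,7}; (6,1)→{1,2}. Safe: 4. Place at column 4.
Columns [7, 3, 6, 2, 5, 1, 4], r−c [-6, -1, -3, 2, 0, 5, 3], r+c [8, 5, 9, 6, 10, 7, 11] are all distinct, so no two queens attack.

(1,7) (2,3) (3,6) (4,2) (5,5) (6,1) (7,4)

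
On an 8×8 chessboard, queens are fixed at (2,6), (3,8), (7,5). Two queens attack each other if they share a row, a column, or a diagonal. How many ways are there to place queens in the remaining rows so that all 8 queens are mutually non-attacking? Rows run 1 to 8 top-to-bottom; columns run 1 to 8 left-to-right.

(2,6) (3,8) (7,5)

Branch on row 1: col 1 → 0; col 2 → 0; col 3 → 1; col 4 → 1.
Sum: 0 + 0 + 1 + 1 = 2.

2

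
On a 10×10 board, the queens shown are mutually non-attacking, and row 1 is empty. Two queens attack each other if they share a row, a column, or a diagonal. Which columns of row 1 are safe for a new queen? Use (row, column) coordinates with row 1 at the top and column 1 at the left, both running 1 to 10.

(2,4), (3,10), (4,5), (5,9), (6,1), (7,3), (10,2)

(2,4) attacks row 1 at column 4 and diagonals 3, 5.
(3,10) attacks row 1 at column 10 and diagonals 8.
(4,5) attacks row 1 at column 5 and diagonals 2, 8.
(5,9) attacks row 1 at column 9 and diagonals 5.
(6,1) attacks row 1 at column 1 and diagonals 6.
(7,3) attacks row 1 at column 3 and diagonals 9.
(10,2) attacks row 1 at column 2.
Attacked columns: {1, 2, 3, 4, 5, 6, 8, 9, 10}. Safe: {7}.

columns 7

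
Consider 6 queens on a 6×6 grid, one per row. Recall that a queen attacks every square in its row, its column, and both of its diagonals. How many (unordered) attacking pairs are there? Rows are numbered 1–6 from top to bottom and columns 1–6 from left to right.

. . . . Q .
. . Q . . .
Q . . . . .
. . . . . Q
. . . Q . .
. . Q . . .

2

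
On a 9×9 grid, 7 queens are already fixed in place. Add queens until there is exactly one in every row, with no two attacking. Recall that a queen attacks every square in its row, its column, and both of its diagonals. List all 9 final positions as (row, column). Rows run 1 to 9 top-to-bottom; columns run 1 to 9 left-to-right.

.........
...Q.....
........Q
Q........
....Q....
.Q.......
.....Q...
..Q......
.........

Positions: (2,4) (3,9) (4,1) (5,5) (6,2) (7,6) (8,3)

(1,8) (2,4) (3,9) (4,1) (5,5) (6,2) (7,6) (8,3) (9,7)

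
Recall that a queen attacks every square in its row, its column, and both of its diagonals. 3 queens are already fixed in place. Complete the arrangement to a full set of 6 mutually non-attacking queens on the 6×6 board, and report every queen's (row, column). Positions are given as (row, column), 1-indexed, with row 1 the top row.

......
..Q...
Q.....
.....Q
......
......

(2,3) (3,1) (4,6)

Row 1: attacked by (2,3)→{2,3,4}; (3,1)→{1,3}; (4,6)→{3,6}. Safe: 5. Place at column 5.
Row 5: attacked by (1,5)→{1,5}; (2,3)→{3,6}; (3,1)→{1,3}; (4,6)→{5,6}. Safe: 2, 4. Place at column 4.
Row 6: attacked by (1,5)→{5}; (2,3)→{3}; (3,1)→{1,4}; (4,6)→{4,6}; (5,4)→{3,4,5}. Safe: 2. Place at column 2.
Columns [5, 3, 1, 6, 4, 2], r−c [-4, -1, 2, -2, 1, 4], r+c [6, 5, 4, 10, 9, 8] are all distinct, so no two queens attack.

(1,5) (2,3) (3,1) (4,6) (5,4) (6,2)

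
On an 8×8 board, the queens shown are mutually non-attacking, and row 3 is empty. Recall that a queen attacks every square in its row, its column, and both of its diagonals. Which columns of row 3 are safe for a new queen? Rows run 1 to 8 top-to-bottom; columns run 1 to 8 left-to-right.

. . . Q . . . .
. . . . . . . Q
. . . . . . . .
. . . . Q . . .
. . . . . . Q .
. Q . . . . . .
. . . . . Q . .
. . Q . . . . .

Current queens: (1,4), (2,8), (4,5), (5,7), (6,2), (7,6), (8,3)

(1,4) attacks row 3 at column 4 and diagonals 2, 6.
(2,8) attacks row 3 at column 8 and diagonals 7.
(4,5) attacks row 3 at column 5 and diagonals 4, 6.
(5,7) attacks row 3 at column 7 and diagonals 5.
(6,2) attacks row 3 at column 2 and diagonals 5.
(7,6) attacks row 3 at column 6 and diagonals 2.
(8,3) attacks row 3 at column 3 and diagonals 8.
Attacked columns: {2, 3, 4, 5, 6, 7, 8}. Safe: {1}.

columns 1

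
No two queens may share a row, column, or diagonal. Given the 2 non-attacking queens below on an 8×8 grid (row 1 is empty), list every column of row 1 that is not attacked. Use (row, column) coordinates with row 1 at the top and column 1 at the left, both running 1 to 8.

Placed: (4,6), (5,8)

columns 1, 2, 5, 7

(4,6) attacks row 1 at column 6 and diagonals 3.
(5,8) attacks row 1 at column 8 and diagonals 4.
Attacked columns: {3, 4, 6, 8}. Safe: {1, 2, 5, 7}.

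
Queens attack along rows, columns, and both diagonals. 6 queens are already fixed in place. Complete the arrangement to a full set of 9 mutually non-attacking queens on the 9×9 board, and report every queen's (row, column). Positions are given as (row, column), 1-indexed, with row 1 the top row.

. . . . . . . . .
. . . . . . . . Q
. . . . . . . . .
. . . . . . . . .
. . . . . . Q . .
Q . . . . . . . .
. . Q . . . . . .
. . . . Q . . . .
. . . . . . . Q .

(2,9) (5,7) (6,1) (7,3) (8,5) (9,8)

(1,2) (2,9) (3,6) (4,4) (5,7) (6,1) (7,3) (8,5) (9,8)

Row 1: attacked by (2,9)→{8,9}; (5,7)→{3,7}; (6,1)→{1,6}; (7,3)→{3,9}; (8,5)→{5}; (9,8)→{8}. Safe: 2, 4. Place at column 2.
Row 3: attacked by (1,2)→{2,4}; (2,9)→{8,9}; (5,7)→{5,7,9}; (6,1)→{1,4}; (7,3)→{3,7}; (8,5)→{5}; (9,8)→{2,8}. Safe: 6. Place at column 6.
Row 4: attacked by (1,2)→{2,5}; (2,9)→{7,9}; (3,6)→{5,6,7}; (5,7)→{6,7,8}; (6,1)→{1,3}; (7,3)→{3,6}; (8,5)→{1,5,9}; (9,8)→{3,8}. Safe: 4. Place at column 4.
Columns [2, 9, 6, 4, 7, 1, 3, 5, 8], r−c [-1, -7, -3, 0, -2, 5, 4, 3, 1], r+c [3, 11, 9, 8, 12, 7, 10, 13, 17] are all distinct, so no two queens attack.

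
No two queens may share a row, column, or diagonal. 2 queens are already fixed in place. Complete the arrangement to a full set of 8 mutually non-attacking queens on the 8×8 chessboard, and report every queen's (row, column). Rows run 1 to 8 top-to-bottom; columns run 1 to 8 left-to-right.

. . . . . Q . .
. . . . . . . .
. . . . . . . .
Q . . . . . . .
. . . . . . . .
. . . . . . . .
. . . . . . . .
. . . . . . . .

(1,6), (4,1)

(1,6) (2,2) (3,7) (4,1) (5,4) (6,8) (7,5) (8,3)

Row 2: attacked by (1,6)→{5,6,7}; (4,1)→{1,3}. Safe: 2, 4, 8. Place at column 2.
Row 3: attacked by (1,6)→{4,6,8}; (2,2)→{1,2,3}; (4,1)→{1,2}. Safe: 5, 7. Place at column 7.
Row 5: attacked by (1,6)→{2,6}; (2,2)→{2,5}; (3,7)→{5,7}; (4,1)→{1,2}. Safe: 3, 4, 8. Place at column 4.
Row 6: attacked by (1,6)→{1,6}; (2,2)→{2,6}; (3,7)→{4,7}; (4,1)→{1,3}; (5,4)→{3,4,5}. Safe: 8. Place at column 8.
Row 7: attacked by (1,6)→{6}; (2,2)→{2,7}; (3,7)→{3,7}; (4,1)→{1,4}; (5,4)→{2,4,6}; (6,8)→{7,8}. Safe: 5. Place at column 5.
Row 8: attacked by (1,6)→{6}; (2,2)→{2,8}; (3,7)→{2,7}; (4,1)→{1,5}; (5,4)→{1,4,7}; (6,8)→{6,8}; (7,5)→{4,5,6}. Safe: 3. Place at column 3.
Columns [6, 2, 7, 1, 4, 8, 5, 3], r−c [-5, 0, -4, 3, 1, -2, 2, 5], r+c [7, 4, 10, 5, 9, 14, 12, 11] are all distinct, so no two queens attack.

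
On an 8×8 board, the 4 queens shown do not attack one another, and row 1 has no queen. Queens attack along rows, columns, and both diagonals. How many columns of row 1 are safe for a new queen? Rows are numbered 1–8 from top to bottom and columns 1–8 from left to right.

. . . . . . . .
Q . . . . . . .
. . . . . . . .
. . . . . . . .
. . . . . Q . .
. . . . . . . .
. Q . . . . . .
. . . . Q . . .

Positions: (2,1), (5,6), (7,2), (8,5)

(2,1) attacks row 1 at column 1 and diagonals 2.
(5,6) attacks row 1 at column 6 and diagonals 2.
(7,2) attacks row 1 at column 2 and diagonals 8.
(8,5) attacks row 1 at column 5.
Attacked columns: {1, 2, 5, 6, 8}. Safe: {3, 4, 7}.

3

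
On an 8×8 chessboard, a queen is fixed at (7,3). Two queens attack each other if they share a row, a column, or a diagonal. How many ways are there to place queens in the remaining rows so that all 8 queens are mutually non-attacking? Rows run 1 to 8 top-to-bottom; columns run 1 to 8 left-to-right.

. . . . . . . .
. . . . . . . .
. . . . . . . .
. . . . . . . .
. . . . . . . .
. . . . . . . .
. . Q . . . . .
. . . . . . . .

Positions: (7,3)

Branch on row 1: col 1 → 0; col 2 → 1; col 4 → 6; col 5 → 3; col 6 → 0; col 7 → 3; col 8 → 1.
Sum: 0 + 1 + 6 + 3 + 0 + 3 + 1 = 14.

14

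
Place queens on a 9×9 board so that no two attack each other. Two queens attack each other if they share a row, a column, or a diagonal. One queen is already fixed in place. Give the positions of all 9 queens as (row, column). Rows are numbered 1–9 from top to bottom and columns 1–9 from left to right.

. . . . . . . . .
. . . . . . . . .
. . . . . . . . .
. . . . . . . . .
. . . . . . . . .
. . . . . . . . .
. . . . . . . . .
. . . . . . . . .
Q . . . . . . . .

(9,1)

(1,6) (2,2) (3,9) (4,5) (5,3) (6,8) (7,4) (8,7) (9,1)

Row 1: attacked by (9,1)→{1,9}. Safe: 2, 3, 4, 5, 6, 7, 8. Place at column 6.
Row 2: attacked by (1,6)→{5,6,7}; (9,1)→{1,8}. Safe: 2, 3, 4, 9. Place at column 2.
Row 3: attacked by (1,6)→{4,6,8}; (2,2)→{1,2,3}; (9,1)→{1,7}. Safe: 5, 9. Place at column 9.
Row 4: attacked by (1,6)→{3,6,9}; (2,2)→{2,4}; (3,9)→{8,9}; (9,1)→{1,6}. Safe: 5, 7. Place at column 5.
Row 5: attacked by (1,6)→{2,6}; (2,2)→{2,5}; (3,9)→{7,9}; (4,5)→{4,5,6}; (9,1)→{1,5}. Safe: 3, 8. Place at column 3.
Row 6: attacked by (1,6)→{1,6}; (2,2)→{2,6}; (3,9)→{6,9}; (4,5)→{3,5,7}; (5,3)→{2,3,4}; (9,1)→{1,4}. Safe: 8. Place at column 8.
Row 7: attacked by (1,6)→{6}; (2,2)→{2,7}; (3,9)→{5,9}; (4,5)→{2,5,8}; (5,3)→{1,3,5}; (6,8)→{7,8,9}; (9,1)→{1,3}. Safe: 4. Place at column 4.
Row 8: attacked by (1,6)→{6}; (2,2)→{2,8}; (3,9)→{4,9}; (4,5)→{1,5,9}; (5,3)→{3,6}; (6,8)→{6,8}; (7,4)→{3,4,5}; (9,1)→{1,2}. Safe: 7. Place at column 7.
Columns [6, 2, 9, 5, 3, 8, 4, 7, 1], r−c [-5, 0, -6, -1, 2, -2, 3, 1, 8], r+c [7, 4, 12, 9, 8, 14, 11, 15, 10] are all distinct, so no two queens attack.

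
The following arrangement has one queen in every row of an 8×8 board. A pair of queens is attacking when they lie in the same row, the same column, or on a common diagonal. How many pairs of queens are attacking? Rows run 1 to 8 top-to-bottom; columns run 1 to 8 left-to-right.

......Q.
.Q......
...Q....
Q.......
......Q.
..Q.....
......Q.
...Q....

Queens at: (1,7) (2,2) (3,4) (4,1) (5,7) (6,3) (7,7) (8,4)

Same column: (1,7)–(5,7) (column 7); (1,7)–(7,7) (column 7); (3,4)–(8,4) (column 4); (5,7)–(7,7) (column 7).
Same diagonal: (2,2)–(7,7) (|2−7| = |2−7| = 5); (4,1)–(6,3) (|4−6| = |1−3| = 2); (5,7)–(8,4) (|5−8| = |7−4| = 3).
Total attacking pairs: 7.

7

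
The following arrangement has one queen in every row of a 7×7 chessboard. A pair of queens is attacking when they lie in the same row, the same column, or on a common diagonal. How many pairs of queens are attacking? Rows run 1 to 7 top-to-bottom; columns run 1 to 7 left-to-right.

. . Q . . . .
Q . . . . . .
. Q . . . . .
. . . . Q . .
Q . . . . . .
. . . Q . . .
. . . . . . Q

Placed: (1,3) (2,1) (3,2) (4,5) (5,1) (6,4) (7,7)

Same column: (2,1)–(5,1) (column 1).
Same diagonal: (2,1)–(3,2) (|2−3| = |1−2| = 1).
Total attacking pairs: 2.

2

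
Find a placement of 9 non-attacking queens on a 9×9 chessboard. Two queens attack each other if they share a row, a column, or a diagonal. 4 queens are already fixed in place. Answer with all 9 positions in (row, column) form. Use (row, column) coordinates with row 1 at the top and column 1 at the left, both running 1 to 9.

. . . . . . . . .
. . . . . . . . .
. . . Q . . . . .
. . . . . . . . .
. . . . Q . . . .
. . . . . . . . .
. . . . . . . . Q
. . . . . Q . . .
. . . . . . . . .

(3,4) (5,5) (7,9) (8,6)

(1,8) (2,1) (3,4) (4,7) (5,5) (6,2) (7,9) (8,6) (9,3)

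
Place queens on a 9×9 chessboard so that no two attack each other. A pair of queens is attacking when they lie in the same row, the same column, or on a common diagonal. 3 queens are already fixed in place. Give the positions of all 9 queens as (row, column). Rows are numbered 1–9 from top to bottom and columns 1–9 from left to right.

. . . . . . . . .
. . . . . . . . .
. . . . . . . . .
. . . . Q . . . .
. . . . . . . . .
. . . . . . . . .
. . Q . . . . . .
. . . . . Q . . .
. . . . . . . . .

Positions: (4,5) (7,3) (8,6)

(1,7) (2,1) (3,8) (4,5) (5,2) (6,9) (7,3) (8,6) (9,4)

Row 1: attacked by (4,5)→{2,5,8}; (7,3)→{3,9}; (8,6)→{6}. Safe: 1, 4, 7. Place at column 7.
Row 2: attacked by (1,7)→{6,7,8}; (4,5)→{3,5,7}; (7,3)→{3,8}; (8,6)→{6}. Safe: 1, 2, 4, 9. Place at column 1.
Row 3: attacked by (1,7)→{5,7,9}; (2,1)→{1,2}; (4,5)→{4,5,6}; (7,3)→{3,7}; (8,6)→{1,6}. Safe: 8. Place at column 8.
Row 5: attacked by (1,7)→{3,7}; (2,1)→{1,4}; (3,8)→{6,8}; (4,5)→{4,5,6}; (7,3)→{1,3,5}; (8,6)→{3,6,9}. Safe: 2. Place at column 2.
Row 6: attacked by (1,7)→{2,7}; (2,1)→{1,5}; (3,8)→{5,8}; (4,5)→{3,5,7}; (5,2)→{1,2,3}; (7,3)→{2,3,4}; (8,6)→{4,6,8}. Safe: 9. Place at column 9.
Row 9: attacked by (1,7)→{7}; (2,1)→{1,8}; (3,8)→{2,8}; (4,5)→{5}; (5,2)→{2,6}; (6,9)→{6,9}; (7,3)→{1,3,5}; (8,6)→{5,6,7}. Safe: 4. Place at column 4.
Columns [7, 1, 8, 5, 2, 9, 3, 6, 4], r−c [-6, 1, -5, -1, 3, -3, 4, 2, 5], r+c [8, 3, 11, 9, 7, 15, 10, 14, 13] are all distinct, so no two queens attack.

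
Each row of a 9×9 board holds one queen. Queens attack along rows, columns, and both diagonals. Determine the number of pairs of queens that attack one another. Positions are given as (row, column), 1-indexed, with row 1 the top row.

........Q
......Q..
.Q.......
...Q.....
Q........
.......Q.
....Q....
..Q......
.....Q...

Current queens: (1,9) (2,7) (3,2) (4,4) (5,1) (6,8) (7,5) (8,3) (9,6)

0

All columns are distinct and no two queens satisfy |Δrow| = |Δcol|, so no pair attacks.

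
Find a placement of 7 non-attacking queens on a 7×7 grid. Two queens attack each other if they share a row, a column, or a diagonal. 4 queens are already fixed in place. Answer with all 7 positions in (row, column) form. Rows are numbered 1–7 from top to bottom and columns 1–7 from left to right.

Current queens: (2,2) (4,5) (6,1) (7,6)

(1,4) (2,2) (3,7) (4,5) (5,3) (6,1) (7,6)

Row 1: attacked by (2,2)→{1,2,3}; (4,5)→{2,5}; (6,1)→{1,6}; (7,6)→{6}. Safe: 4, 7. Place at column 4.
Row 3: attacked by (1,4)→{2,4,6}; (2,2)→{1,2,3}; (4,5)→{4,5,6}; (6,1)→{1,4}; (7,6)→{2,6}. Safe: 7. Place at column 7.
Row 5: attacked by (1,4)→{4}; (2,2)→{2,5}; (3,7)→{5,7}; (4,5)→{4,5,6}; (6,1)→{1,2}; (7,6)→{4,6}. Safe: 3. Place at column 3.
Columns [4, 2, 7, 5, 3, 1, 6], r−c [-3, 0, -4, -1, 2, 5, 1], r+c [5, 4, 10, 9, 8, 7, 13] are all distinct, so no two queens attack.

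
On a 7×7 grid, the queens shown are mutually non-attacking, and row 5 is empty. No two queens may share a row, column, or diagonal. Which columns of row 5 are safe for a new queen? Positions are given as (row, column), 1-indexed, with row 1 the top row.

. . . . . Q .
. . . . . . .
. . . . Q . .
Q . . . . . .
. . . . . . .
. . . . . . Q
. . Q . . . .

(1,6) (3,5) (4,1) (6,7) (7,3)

(1,6) attacks row 5 at column 6 and diagonals 2.
(3,5) attacks row 5 at column 5 and diagonals 3, 7.
(4,1) attacks row 5 at column 1 and diagonals 2.
(6,7) attacks row 5 at column 7 and diagonals 6.
(7,3) attacks row 5 at column 3 and diagonals 1, 5.
Attacked columns: {1, 2, 3, 5, 6, 7}. Safe: {4}.

columns 4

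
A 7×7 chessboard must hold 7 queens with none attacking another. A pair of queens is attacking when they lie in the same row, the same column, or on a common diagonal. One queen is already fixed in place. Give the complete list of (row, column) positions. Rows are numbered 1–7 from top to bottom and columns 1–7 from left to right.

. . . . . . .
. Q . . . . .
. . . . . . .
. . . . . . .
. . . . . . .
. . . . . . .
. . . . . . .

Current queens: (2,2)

(1,7) (2,2) (3,4) (4,6) (5,1) (6,3) (7,5)

Row 1: attacked by (2,2)→{1,2,3}. Safe: 4, 5, 6, 7. Place at column 7.
Row 3: attacked by (1,7)→{5,7}; (2,2)→{1,2,3}. Safe: 4, 6. Place at column 4.
Row 4: attacked by (1,7)→{4,7}; (2,2)→{2,4}; (3,4)→{3,4,5}. Safe: 1, 6. Place at column 6.
Row 5: attacked by (1,7)→{3,7}; (2,2)→{2,5}; (3,4)→{2,4,6}; (4,6)→{5,6,7}. Safe: 1. Place at column 1.
Row 6: attacked by (1,7)→{2,7}; (2,2)→{2,6}; (3,4)→{1,4,7}; (4,6)→{4,6}; (5,1)→{1,2}. Safe: 3, 5. Place at column 3.
Row 7: attacked by (1,7)→{1,7}; (2,2)→{2,7}; (3,4)→{4}; (4,6)→{3,6}; (5,1)→{1,3}; (6,3)→{2,3,4}. Safe: 5. Place at column 5.
Columns [7, 2, 4, 6, 1, 3, 5], r−c [-6, 0, -1, -2, 4, 3, 2], r+c [8, 4, 7, 10, 6, 9, 12] are all distinct, so no two queens attack.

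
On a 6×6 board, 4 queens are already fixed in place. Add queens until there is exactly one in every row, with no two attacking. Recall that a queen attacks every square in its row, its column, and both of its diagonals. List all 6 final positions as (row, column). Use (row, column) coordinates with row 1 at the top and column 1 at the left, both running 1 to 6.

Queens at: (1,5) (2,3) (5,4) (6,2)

(1,5) (2,3) (3,1) (4,6) (5,4) (6,2)

Row 3: attacked by (1,5)→{3,5}; (2,3)→{2,3,4}; (5,4)→{2,4,6}; (6,2)→{2,5}. Safe: 1. Place at column 1.
Row 4: attacked by (1,5)→{2,5}; (2,3)→{1,3,5}; (3,1)→{1,2}; (5,4)→{3,4,5}; (6,2)→{2,4}. Safe: 6. Place at column 6.
Columns [5, 3, 1, 6, 4, 2], r−c [-4, -1, 2, -2, 1, 4], r+c [6, 5, 4, 10, 9, 8] are all distinct, so no two queens attack.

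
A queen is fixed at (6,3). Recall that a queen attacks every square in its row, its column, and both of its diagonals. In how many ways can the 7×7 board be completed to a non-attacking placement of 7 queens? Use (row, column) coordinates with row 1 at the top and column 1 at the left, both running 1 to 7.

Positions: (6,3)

Branch on row 1: col 1 → 0; col 2 → 3; col 4 → 1; col 5 → 0; col 6 → 1; col 7 → 1.
Sum: 0 + 3 + 1 + 0 + 1 + 1 = 6.

6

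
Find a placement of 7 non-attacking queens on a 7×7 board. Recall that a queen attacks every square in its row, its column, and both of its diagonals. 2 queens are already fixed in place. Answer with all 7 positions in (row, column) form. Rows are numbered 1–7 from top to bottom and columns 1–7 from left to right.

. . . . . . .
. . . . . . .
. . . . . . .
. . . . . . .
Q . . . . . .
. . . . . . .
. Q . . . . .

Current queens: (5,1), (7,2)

Row 1: attacked by (5,1)→{1,5}; (7,2)→{2}. Safe: 3, 4, 6, 7. Place at column 6.
Row 2: attacked by (1,6)→{5,6,7}; (5,1)→{1,4}; (7,2)→{2,7}. Safe: 3. Place at column 3.
Row 3: attacked by (1,6)→{4,6}; (2,3)→{2,3,4}; (5,1)→{1,3}; (7,2)→{2,6}. Safe: 5, 7. Place at column 5.
Row 4: attacked by (1,6)→{3,6}; (2,3)→{1,3,5}; (3,5)→{4,5,6}; (5,1)→{1,2}; (7,2)→{2,5}. Safe: 7. Place at column 7.
Row 6: attacked by (1,6)→{1,6}; (2,3)→{3,7}; (3,5)→{2,5}; (4,7)→{5,7}; (5,1)→{1,2}; (7,2)→{1,2,3}. Safe: 4. Place at column 4.
Columns [6, 3, 5, 7, 1, 4, 2], r−c [-5, -1, -2, -3, 4, 2, 5], r+c [7, 5, 8, 11, 6, 10, 9] are all distinct, so no two queens attack.

(1,6) (2,3) (3,5) (4,7) (5,1) (6,4) (7,2)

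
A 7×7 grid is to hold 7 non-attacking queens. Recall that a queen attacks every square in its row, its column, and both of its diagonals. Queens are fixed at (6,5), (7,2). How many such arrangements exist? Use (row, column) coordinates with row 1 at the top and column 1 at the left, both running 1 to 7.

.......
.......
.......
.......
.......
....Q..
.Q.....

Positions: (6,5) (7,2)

3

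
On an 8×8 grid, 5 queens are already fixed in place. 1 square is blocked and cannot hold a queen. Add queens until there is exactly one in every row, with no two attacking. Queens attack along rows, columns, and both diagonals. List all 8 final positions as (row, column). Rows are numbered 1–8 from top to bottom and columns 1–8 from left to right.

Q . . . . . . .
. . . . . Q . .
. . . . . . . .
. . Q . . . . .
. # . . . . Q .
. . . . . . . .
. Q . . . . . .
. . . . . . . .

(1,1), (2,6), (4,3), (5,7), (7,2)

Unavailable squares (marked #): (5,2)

(1,1) (2,6) (3,8) (4,3) (5,7) (6,4) (7,2) (8,5)

Row 3: attacked by (1,1)→{1,3}; (2,6)→{5,6,7}; (4,3)→{2,3,4}; (5,7)→{5,7}; (7,2)→{2,6}. Safe: 8. Place at column 8.
Row 6: attacked by (1,1)→{1,6}; (2,6)→{2,6}; (3,8)→{5,8}; (4,3)→{1,3,5}; (5,7)→{6,7,8}; (7,2)→{1,2,3}. Safe: 4. Place at column 4.
Row 8: attacked by (1,1)→{1,8}; (2,6)→{6}; (3,8)→{3,8}; (4,3)→{3,7}; (5,7)→{4,7}; (6,4)→{2,4,6}; (7,2)→{1,2,3}. Safe: 5. Place at column 5.
Columns [1, 6, 8, 3, 7, 4, 2, 5], r−c [0, -4, -5, 1, -2, 2, 5, 3], r+c [2, 8, 11, 7, 12, 10, 9, 13] are all distinct, so no two queens attack.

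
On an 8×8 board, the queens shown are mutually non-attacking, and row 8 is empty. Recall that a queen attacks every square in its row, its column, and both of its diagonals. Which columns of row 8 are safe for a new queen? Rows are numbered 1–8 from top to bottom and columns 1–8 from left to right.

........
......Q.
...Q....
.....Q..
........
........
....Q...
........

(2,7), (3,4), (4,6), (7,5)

columns 3, 8

(2,7) attacks row 8 at column 7 and diagonals 1.
(3,4) attacks row 8 at column 4.
(4,6) attacks row 8 at column 6 and diagonals 2.
(7,5) attacks row 8 at column 5 and diagonals 4, 6.
Attacked columns: {1, 2, 4, 5, 6, 7}. Safe: {3, 8}.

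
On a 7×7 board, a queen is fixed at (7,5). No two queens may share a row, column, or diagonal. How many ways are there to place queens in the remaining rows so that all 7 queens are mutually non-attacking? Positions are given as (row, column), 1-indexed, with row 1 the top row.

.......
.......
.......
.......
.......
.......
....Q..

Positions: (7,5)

6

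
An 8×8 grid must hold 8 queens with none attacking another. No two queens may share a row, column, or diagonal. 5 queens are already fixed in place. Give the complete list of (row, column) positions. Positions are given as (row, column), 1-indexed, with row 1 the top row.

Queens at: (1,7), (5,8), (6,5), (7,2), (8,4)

(1,7) (2,3) (3,1) (4,6) (5,8) (6,5) (7,2) (8,4)

Row 2: attacked by (1,7)→{6,7,8}; (5,8)→{5,8}; (6,5)→{1,5}; (7,2)→{2,7}; (8,4)→{4}. Safe: 3. Place at column 3.
Row 3: attacked by (1,7)→{5,7}; (2,3)→{2,3,4}; (5,8)→{6,8}; (6,5)→{2,5,8}; (7,2)→{2,6}; (8,4)→{4}. Safe: 1. Place at column 1.
Row 4: attacked by (1,7)→{4,7}; (2,3)→{1,3,5}; (3,1)→{1,2}; (5,8)→{7,8}; (6,5)→{3,5,7}; (7,2)→{2,5}; (8,4)→{4,8}. Safe: 6. Place at column 6.
Columns [7, 3, 1, 6, 8, 5, 2, 4], r−c [-6, -1, 2, -2, -3, 1, 5, 4], r+c [8, 5, 4, 10, 13, 11, 9, 12] are all distinct, so no two queens attack.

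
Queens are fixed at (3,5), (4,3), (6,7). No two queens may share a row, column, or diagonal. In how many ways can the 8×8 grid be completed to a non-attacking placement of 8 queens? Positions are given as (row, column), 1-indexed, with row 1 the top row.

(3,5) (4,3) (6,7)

2

Branch on row 1: col 1 → 0; col 4 → 1; col 8 → 1.
Sum: 0 + 1 + 1 = 2.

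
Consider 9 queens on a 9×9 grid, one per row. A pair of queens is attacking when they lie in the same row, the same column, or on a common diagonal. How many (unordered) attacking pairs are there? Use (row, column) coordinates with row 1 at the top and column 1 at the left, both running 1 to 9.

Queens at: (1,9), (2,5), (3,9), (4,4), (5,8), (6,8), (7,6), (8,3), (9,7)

4

Same column: (1,9)–(3,9) (column 9); (5,8)–(6,8) (column 8).
Same diagonal: (2,5)–(5,8) (|2−5| = |5−8| = 3); (5,8)–(7,6) (|5−7| = |8−6| = 2).
Total attacking pairs: 4.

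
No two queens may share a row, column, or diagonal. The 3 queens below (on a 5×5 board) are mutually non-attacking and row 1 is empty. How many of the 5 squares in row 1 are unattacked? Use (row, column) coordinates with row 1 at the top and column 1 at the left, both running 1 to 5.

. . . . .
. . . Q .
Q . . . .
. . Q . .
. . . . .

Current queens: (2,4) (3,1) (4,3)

(2,4) attacks row 1 at column 4 and diagonals 3, 5.
(3,1) attacks row 1 at column 1 and diagonals 3.
(4,3) attacks row 1 at column 3.
Attacked columns: {1, 3, 4, 5}. Safe: {2}.

1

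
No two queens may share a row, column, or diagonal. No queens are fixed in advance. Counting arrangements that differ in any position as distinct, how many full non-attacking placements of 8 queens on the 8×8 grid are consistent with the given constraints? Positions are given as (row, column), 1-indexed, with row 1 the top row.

Branch on row 1: col 1 → 4; col 2 → 8; col 3 → 16; col 4 → 18; col 5 → 18; col 6 → 16; col 7 → 8; col 8 → 4.
Sum: 4 + 8 + 16 + 18 + 18 + 16 + 8 + 4 = 92.
(This is the classic 8-queens count.)

92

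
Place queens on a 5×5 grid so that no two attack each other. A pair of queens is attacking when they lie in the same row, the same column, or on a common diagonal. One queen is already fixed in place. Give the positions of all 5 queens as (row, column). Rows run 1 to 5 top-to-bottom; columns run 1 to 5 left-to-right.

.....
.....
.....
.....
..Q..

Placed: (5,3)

Row 1: attacked by (5,3)→{3}. Safe: 1, 2, 4, 5. Place at column 5.
Row 2: attacked by (1,5)→{4,5}; (5,3)→{3}. Safe: 1, 2. Place at column 2.
Row 3: attacked by (1,5)→{3,5}; (2,2)→{1,2,3}; (5,3)→{1,3,5}. Safe: 4. Place at column 4.
Row 4: attacked by (1,5)→{2,5}; (2,2)→{2,4}; (3,4)→{3,4,5}; (5,3)→{2,3,4}. Safe: 1. Place at column 1.
Columns [5, 2, 4, 1, 3], r−c [-4, 0, -1, 3, 2], r+c [6, 4, 7, 5, 8] are all distinct, so no two queens attack.

(1,5) (2,2) (3,4) (4,1) (5,3)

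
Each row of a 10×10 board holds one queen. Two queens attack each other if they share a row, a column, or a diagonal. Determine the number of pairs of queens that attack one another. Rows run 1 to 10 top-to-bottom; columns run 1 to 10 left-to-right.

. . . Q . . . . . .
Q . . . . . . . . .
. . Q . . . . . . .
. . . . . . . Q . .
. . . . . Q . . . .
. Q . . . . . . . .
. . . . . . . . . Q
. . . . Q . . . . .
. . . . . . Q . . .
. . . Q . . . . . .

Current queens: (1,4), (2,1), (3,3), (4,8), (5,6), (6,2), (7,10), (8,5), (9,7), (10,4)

Same column: (1,4)–(10,4) (column 4).
Same diagonal: (1,4)–(7,10) (|1−7| = |4−10| = 6).
Total attacking pairs: 2.

2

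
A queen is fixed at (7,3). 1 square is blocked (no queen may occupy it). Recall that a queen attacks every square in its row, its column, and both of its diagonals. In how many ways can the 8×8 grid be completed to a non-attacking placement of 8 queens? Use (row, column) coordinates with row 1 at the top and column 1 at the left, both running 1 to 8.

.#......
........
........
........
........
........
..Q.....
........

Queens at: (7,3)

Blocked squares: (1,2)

13

Branch on row 1: col 1 → 0; col 4 → 6; col 5 → 3; col 6 → 0; col 7 → 3; col 8 → 1.
Sum: 0 + 6 + 3 + 0 + 3 + 1 = 13.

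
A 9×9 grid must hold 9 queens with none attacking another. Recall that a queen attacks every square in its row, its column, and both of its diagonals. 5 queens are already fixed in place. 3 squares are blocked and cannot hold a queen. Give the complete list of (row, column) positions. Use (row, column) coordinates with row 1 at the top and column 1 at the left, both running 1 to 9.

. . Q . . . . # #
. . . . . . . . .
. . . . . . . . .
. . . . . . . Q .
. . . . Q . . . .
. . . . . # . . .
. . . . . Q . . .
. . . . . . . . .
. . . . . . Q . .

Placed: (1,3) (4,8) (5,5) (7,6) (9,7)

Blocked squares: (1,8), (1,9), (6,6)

Row 2: attacked by (1,3)→{2,3,4}; (4,8)→{6,8}; (5,5)→{2,5,8}; (7,6)→{1,6}; (9,7)→{7}. Safe: 9. Place at column 9.
Row 3: attacked by (1,3)→{1,3,5}; (2,9)→{8,9}; (4,8)→{7,8,9}; (5,5)→{3,5,7}; (7,6)→{2,6}; (9,7)→{1,7}. Safe: 4. Place at column 4.
Row 6: attacked by (1,3)→{3,8}; (2,9)→{5,9}; (3,4)→{1,4,7}; (4,8)→{6,8}; (5,5)→{4,5,6}; (7,6)→{5,6,7}; (9,7)→{4,7}. Blocked: 6. Safe: 2. Place at column 2.
Row 8: attacked by (1,3)→{3}; (2,9)→{3,9}; (3,4)→{4,9}; (4,8)→{4,8}; (5,5)→{2,5,8}; (6,2)→{2,4}; (7,6)→{5,6,7}; (9,7)→{6,7,8}. Safe: 1. Place at column 1.
Columns [3, 9, 4, 8, 5, 2, 6, 1, 7], r−c [-2, -7, -1, -4, 0, 4, 1, 7, 2], r+c [4, 11, 7, 12, 10, 8, 13, 9, 16] are all distinct, so no two queens attack.

(1,3) (2,9) (3,4) (4,8) (5,5) (6,2) (7,6) (8,1) (9,7)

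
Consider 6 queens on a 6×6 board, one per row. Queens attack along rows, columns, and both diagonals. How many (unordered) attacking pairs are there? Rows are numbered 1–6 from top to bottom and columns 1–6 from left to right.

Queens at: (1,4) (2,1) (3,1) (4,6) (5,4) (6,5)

5

Same column: (1,4)–(5,4) (column 4); (2,1)–(3,1) (column 1).
Same diagonal: (2,1)–(5,4) (|2−5| = |1−4| = 3); (2,1)–(6,5) (|2−6| = |1−5| = 4); (5,4)–(6,5) (|5−6| = |4−5| = 1).
Total attacking pairs: 5.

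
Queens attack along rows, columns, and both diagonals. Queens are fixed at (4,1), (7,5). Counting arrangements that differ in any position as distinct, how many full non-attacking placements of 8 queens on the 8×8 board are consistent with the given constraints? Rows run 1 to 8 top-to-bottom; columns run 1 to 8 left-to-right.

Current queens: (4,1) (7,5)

Branch on row 1: col 2 → 0; col 3 → 1; col 6 → 2; col 7 → 0; col 8 → 0.
Sum: 0 + 1 + 2 + 0 + 0 = 3.

3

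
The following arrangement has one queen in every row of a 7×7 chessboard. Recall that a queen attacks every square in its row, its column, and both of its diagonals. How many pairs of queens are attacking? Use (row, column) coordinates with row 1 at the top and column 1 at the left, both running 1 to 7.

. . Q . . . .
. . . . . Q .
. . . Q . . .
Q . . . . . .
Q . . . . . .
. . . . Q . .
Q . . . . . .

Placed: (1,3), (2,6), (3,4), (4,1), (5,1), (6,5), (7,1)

Same column: (4,1)–(5,1) (column 1); (4,1)–(7,1) (column 1); (5,1)–(7,1) (column 1).
Same diagonal: (2,6)–(7,1) (|2−7| = |6−1| = 5).
Total attacking pairs: 4.

4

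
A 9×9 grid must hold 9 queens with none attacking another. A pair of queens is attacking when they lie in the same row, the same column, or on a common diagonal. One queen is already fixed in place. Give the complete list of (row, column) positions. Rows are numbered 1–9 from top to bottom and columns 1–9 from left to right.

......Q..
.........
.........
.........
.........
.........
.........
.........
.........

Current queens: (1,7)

(1,7) (2,3) (3,1) (4,9) (5,5) (6,8) (7,2) (8,4) (9,6)

Row 2: attacked by (1,7)→{6,7,8}. Safe: 1, 2, 3, 4, 5, 9. Place at column 3.
Row 3: attacked by (1,7)→{5,7,9}; (2,3)→{2,3,4}. Safe: 1, 6, 8. Place at column 1.
Row 4: attacked by (1,7)→{4,7}; (2,3)→{1,3,5}; (3,1)→{1,2}. Safe: 6, 8, 9. Place at column 9.
Row 5: attacked by (1,7)→{3,7}; (2,3)→{3,6}; (3,1)→{1,3}; (4,9)→{8,9}. Safe: 2, 4, 5. Place at column 5.
Row 6: attacked by (1,7)→{2,7}; (2,3)→{3,7}; (3,1)→{1,4}; (4,9)→{7,9}; (5,5)→{4,5,6}. Safe: 8. Place at column 8.
Row 7: attacked by (1,7)→{1,7}; (2,3)→{3,8}; (3,1)→{1,5}; (4,9)→{6,9}; (5,5)→{3,5,7}; (6,8)→{7,8,9}. Safe: 2, 4. Place at column 2.
Row 8: attacked by (1,7)→{7}; (2,3)→{3,9}; (3,1)→{1,6}; (4,9)→{5,9}; (5,5)→{2,5,8}; (6,8)→{6,8}; (7,2)→{1,2,3}. Safe: 4. Place at column 4.
Row 9: attacked by (1,7)→{7}; (2,3)→{3}; (3,1)→{1,7}; (4,9)→{4,9}; (5,5)→{1,5,9}; (6,8)→{5,8}; (7,2)→{2,4}; (8,4)→{3,4,5}. Safe: 6. Place at column 6.
Columns [7, 3, 1, 9, 5, 8, 2, 4, 6], r−c [-6, -1, 2, -5, 0, -2, 5, 4, 3], r+c [8, 5, 4, 13, 10, 14, 9, 12, 15] are all distinct, so no two queens attack.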